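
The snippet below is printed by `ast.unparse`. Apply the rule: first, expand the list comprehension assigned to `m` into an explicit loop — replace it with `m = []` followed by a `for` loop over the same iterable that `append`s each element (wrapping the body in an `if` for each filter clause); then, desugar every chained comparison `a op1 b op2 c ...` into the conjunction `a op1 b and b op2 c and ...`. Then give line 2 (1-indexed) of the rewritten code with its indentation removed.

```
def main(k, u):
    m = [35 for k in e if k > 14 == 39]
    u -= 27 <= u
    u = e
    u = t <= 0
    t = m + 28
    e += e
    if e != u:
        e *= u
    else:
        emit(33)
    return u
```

Transformed code:
def main(k, u):
    m = []
    for k in e:
        if k > 14 and 14 == 39:
            m.append(35)
    u -= 27 <= u
    u = e
    u = t <= 0
    t = m + 28
    e += e
    if e != u:
        e *= u
    else:
        emit(33)
    return u

m = []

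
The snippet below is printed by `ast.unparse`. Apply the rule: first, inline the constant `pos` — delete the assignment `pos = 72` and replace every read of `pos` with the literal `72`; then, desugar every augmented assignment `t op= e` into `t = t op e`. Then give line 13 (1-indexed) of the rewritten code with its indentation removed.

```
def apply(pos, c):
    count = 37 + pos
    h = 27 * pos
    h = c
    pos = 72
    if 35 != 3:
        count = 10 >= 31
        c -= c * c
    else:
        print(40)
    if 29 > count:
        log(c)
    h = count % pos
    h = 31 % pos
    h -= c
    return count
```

Transformed code:
def apply(pos, c):
    count = 37 + 72
    h = 27 * 72
    h = c
    if 35 != 3:
        count = 10 >= 31
        c = c - c * c
    else:
        print(40)
    if 29 > count:
        log(c)
    h = count % 72
    h = 31 % 72
    h = h - c
    return count

h = 31 % 72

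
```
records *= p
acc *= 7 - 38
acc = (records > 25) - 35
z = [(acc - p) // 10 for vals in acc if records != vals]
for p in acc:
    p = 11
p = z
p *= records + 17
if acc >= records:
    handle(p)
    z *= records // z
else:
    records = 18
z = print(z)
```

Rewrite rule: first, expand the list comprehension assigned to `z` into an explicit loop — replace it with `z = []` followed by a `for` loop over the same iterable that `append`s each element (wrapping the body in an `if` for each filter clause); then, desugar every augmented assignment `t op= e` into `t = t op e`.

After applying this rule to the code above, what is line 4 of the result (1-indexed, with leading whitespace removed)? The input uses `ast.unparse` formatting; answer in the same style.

z = []

Transformed code:
records = records * p
acc = acc * (7 - 38)
acc = (records > 25) - 35
z = []
for vals in acc:
    if records != vals:
        z.append((acc - p) // 10)
for p in acc:
    p = 11
p = z
p = p * (records + 17)
if acc >= records:
    handle(p)
    z = z * (records // z)
else:
    records = 18
z = print(z)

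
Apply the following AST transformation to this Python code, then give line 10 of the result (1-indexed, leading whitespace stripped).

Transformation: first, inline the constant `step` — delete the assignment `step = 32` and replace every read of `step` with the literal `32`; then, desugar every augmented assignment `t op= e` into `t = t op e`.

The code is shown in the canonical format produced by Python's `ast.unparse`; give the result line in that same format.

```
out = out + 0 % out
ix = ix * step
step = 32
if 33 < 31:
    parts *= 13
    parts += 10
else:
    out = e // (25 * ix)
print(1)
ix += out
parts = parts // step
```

parts = parts // 32

Transformed code:
out = out + 0 % out
ix = ix * 32
if 33 < 31:
    parts = parts * 13
    parts = parts + 10
else:
    out = e // (25 * ix)
print(1)
ix = ix + out
parts = parts // 32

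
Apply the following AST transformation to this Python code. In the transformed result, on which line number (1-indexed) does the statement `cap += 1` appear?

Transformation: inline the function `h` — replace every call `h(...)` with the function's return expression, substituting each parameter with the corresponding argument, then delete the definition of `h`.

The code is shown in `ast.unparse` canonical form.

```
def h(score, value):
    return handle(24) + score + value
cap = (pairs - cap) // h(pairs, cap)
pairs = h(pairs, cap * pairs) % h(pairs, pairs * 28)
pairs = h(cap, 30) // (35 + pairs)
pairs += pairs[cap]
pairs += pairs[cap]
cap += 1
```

6

Transformed code:
cap = (pairs - cap) // (handle(24) + pairs + cap)
pairs = (handle(24) + pairs + cap * pairs) % (handle(24) + pairs + pairs * 28)
pairs = (handle(24) + cap + 30) // (35 + pairs)
pairs += pairs[cap]
pairs += pairs[cap]
cap += 1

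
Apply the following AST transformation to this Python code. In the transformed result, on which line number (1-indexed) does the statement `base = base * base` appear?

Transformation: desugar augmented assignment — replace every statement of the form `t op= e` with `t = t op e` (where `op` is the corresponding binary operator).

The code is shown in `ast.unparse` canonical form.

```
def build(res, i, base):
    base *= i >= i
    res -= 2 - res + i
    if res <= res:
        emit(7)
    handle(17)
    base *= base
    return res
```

Transformed code:
def build(res, i, base):
    base = base * (i >= i)
    res = res - (2 - res + i)
    if res <= res:
        emit(7)
    handle(17)
    base = base * base
    return res

7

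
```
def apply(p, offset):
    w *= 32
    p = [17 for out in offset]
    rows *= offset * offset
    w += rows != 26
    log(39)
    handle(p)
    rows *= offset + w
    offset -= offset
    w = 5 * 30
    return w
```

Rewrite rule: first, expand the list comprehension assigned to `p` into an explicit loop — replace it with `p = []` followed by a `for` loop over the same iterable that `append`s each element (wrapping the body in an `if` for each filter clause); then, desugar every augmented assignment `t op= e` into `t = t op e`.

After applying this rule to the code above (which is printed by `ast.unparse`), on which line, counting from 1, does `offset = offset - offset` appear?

Transformed code:
def apply(p, offset):
    w = w * 32
    p = []
    for out in offset:
        p.append(17)
    rows = rows * (offset * offset)
    w = w + (rows != 26)
    log(39)
    handle(p)
    rows = rows * (offset + w)
    offset = offset - offset
    w = 5 * 30
    return w

11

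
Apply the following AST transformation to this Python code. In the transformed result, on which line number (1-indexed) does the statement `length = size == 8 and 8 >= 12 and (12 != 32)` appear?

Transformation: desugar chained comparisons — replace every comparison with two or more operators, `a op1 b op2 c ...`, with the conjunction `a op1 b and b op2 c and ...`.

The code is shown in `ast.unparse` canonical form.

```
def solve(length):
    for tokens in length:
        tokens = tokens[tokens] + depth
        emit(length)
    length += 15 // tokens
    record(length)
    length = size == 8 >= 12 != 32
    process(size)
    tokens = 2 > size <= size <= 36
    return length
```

7

Transformed code:
def solve(length):
    for tokens in length:
        tokens = tokens[tokens] + depth
        emit(length)
    length += 15 // tokens
    record(length)
    length = size == 8 and 8 >= 12 and (12 != 32)
    process(size)
    tokens = 2 > size and size <= size and (size <= 36)
    return length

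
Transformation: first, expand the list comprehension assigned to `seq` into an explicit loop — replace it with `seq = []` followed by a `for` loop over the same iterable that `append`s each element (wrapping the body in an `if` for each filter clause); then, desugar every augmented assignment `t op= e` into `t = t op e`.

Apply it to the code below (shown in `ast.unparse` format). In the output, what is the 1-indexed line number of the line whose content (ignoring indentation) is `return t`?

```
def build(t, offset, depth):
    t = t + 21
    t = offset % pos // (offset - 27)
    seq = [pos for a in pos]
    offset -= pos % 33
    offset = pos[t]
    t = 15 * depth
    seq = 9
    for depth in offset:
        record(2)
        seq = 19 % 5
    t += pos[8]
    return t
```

Transformed code:
def build(t, offset, depth):
    t = t + 21
    t = offset % pos // (offset - 27)
    seq = []
    for a in pos:
        seq.append(pos)
    offset = offset - pos % 33
    offset = pos[t]
    t = 15 * depth
    seq = 9
    for depth in offset:
        record(2)
        seq = 19 % 5
    t = t + pos[8]
    return t

15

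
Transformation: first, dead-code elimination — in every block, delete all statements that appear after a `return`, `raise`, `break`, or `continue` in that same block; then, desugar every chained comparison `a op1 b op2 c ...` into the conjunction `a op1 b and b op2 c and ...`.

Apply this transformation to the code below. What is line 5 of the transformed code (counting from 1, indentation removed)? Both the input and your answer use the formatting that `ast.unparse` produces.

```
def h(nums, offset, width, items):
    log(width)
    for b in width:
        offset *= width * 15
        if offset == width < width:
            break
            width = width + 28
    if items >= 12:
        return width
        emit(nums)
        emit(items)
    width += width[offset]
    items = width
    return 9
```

if offset == width and width < width:

Transformed code:
def h(nums, offset, width, items):
    log(width)
    for b in width:
        offset *= width * 15
        if offset == width and width < width:
            break
    if items >= 12:
        return width
    width += width[offset]
    items = width
    return 9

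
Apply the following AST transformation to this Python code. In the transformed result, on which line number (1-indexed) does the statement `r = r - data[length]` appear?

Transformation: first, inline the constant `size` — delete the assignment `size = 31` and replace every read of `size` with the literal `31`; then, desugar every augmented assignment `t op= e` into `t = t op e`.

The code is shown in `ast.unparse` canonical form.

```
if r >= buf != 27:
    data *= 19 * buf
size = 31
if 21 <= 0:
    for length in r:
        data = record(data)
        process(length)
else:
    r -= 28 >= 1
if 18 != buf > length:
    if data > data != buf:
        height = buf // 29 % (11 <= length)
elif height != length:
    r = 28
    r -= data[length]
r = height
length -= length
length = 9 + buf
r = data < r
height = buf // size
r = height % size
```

Transformed code:
if r >= buf != 27:
    data = data * (19 * buf)
if 21 <= 0:
    for length in r:
        data = record(data)
        process(length)
else:
    r = r - (28 >= 1)
if 18 != buf > length:
    if data > data != buf:
        height = buf // 29 % (11 <= length)
elif height != length:
    r = 28
    r = r - data[length]
r = height
length = length - length
length = 9 + buf
r = data < r
height = buf // 31
r = height % 31

14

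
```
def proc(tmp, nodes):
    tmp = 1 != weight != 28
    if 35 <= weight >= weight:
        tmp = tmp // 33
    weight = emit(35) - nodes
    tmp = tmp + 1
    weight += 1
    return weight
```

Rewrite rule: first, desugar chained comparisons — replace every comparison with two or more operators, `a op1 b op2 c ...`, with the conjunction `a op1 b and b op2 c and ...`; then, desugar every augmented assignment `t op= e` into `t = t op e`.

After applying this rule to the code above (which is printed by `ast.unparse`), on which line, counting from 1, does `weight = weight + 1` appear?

7

Transformed code:
def proc(tmp, nodes):
    tmp = 1 != weight and weight != 28
    if 35 <= weight and weight >= weight:
        tmp = tmp // 33
    weight = emit(35) - nodes
    tmp = tmp + 1
    weight = weight + 1
    return weight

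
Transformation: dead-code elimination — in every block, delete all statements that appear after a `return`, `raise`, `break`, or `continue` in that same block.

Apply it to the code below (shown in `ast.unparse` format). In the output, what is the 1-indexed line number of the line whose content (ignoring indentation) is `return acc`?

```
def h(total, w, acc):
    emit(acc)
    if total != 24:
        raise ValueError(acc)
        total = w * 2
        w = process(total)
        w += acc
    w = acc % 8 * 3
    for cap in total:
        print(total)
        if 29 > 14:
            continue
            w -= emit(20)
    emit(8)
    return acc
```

11

Transformed code:
def h(total, w, acc):
    emit(acc)
    if total != 24:
        raise ValueError(acc)
    w = acc % 8 * 3
    for cap in total:
        print(total)
        if 29 > 14:
            continue
    emit(8)
    return acc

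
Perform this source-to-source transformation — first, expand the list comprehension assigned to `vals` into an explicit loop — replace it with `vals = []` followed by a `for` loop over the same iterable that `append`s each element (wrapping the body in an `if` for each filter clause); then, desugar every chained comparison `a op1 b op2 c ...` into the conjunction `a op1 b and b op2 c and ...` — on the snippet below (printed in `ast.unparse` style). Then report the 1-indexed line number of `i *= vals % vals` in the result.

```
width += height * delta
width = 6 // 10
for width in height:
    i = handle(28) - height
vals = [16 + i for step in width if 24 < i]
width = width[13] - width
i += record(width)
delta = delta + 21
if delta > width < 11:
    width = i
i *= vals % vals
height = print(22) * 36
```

Transformed code:
width += height * delta
width = 6 // 10
for width in height:
    i = handle(28) - height
vals = []
for step in width:
    if 24 < i:
        vals.append(16 + i)
width = width[13] - width
i += record(width)
delta = delta + 21
if delta > width and width < 11:
    width = i
i *= vals % vals
height = print(22) * 36

14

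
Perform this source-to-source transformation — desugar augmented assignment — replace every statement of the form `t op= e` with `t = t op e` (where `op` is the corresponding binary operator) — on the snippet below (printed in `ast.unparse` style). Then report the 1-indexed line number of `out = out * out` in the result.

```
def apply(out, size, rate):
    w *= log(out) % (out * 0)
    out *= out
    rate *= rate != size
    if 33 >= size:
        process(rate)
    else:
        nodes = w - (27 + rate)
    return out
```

Transformed code:
def apply(out, size, rate):
    w = w * (log(out) % (out * 0))
    out = out * out
    rate = rate * (rate != size)
    if 33 >= size:
        process(rate)
    else:
        nodes = w - (27 + rate)
    return out

3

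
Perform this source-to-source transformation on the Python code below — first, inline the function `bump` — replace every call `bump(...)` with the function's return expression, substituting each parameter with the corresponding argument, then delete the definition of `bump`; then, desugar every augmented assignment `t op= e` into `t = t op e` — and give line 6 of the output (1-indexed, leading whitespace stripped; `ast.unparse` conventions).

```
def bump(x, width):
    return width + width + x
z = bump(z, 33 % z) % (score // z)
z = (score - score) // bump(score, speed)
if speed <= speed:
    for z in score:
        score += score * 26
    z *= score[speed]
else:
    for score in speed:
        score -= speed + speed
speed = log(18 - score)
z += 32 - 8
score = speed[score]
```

z = z * score[speed]

Transformed code:
z = (33 % z + 33 % z + z) % (score // z)
z = (score - score) // (speed + speed + score)
if speed <= speed:
    for z in score:
        score = score + score * 26
    z = z * score[speed]
else:
    for score in speed:
        score = score - (speed + speed)
speed = log(18 - score)
z = z + (32 - 8)
score = speed[score]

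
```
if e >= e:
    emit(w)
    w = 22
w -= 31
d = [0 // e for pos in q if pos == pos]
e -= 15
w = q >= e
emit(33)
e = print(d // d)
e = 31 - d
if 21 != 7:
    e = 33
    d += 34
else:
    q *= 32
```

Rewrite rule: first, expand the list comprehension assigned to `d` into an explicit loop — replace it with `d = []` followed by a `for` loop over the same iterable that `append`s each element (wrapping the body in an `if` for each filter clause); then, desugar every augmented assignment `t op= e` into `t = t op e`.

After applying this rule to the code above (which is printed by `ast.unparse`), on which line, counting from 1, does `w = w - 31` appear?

Transformed code:
if e >= e:
    emit(w)
    w = 22
w = w - 31
d = []
for pos in q:
    if pos == pos:
        d.append(0 // e)
e = e - 15
w = q >= e
emit(33)
e = print(d // d)
e = 31 - d
if 21 != 7:
    e = 33
    d = d + 34
else:
    q = q * 32

4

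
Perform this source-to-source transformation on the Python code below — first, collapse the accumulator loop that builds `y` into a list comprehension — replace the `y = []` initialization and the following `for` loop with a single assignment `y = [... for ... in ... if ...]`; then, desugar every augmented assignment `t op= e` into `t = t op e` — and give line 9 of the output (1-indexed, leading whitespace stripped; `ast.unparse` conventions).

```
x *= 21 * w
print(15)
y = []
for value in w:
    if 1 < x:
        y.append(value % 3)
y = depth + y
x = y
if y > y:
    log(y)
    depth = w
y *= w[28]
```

Transformed code:
x = x * (21 * w)
print(15)
y = [value % 3 for value in w if 1 < x]
y = depth + y
x = y
if y > y:
    log(y)
    depth = w
y = y * w[28]

y = y * w[28]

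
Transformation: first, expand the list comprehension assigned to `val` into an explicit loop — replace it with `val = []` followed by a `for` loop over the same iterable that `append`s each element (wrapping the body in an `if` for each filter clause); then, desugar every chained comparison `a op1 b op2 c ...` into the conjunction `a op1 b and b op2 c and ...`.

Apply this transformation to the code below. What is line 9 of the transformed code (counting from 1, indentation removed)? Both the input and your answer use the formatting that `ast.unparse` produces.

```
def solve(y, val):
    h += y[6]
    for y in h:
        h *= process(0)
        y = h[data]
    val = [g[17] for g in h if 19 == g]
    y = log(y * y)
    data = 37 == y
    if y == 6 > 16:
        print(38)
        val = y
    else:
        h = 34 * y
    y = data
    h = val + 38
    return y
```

Transformed code:
def solve(y, val):
    h += y[6]
    for y in h:
        h *= process(0)
        y = h[data]
    val = []
    for g in h:
        if 19 == g:
            val.append(g[17])
    y = log(y * y)
    data = 37 == y
    if y == 6 and 6 > 16:
        print(38)
        val = y
    else:
        h = 34 * y
    y = data
    h = val + 38
    return y

val.append(g[17])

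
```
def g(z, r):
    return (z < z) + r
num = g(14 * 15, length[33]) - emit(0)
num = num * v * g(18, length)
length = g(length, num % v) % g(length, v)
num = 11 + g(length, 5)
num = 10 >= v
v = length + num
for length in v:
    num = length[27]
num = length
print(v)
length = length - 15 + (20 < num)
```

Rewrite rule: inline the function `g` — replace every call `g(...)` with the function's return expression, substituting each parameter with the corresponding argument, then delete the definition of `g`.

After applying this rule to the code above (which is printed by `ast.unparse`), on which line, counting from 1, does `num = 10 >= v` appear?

5

Transformed code:
num = (14 * 15 < 14 * 15) + length[33] - emit(0)
num = num * v * ((18 < 18) + length)
length = ((length < length) + num % v) % ((length < length) + v)
num = 11 + ((length < length) + 5)
num = 10 >= v
v = length + num
for length in v:
    num = length[27]
num = length
print(v)
length = length - 15 + (20 < num)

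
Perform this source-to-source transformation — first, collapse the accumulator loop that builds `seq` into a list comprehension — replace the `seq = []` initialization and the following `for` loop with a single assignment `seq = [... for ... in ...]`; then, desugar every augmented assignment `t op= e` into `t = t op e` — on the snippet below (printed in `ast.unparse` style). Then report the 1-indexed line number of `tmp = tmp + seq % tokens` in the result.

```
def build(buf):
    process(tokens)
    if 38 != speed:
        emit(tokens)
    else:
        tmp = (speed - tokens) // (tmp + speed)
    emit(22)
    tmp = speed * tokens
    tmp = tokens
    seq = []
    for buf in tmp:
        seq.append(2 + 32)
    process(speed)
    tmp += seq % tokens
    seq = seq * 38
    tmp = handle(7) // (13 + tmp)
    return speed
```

Transformed code:
def build(buf):
    process(tokens)
    if 38 != speed:
        emit(tokens)
    else:
        tmp = (speed - tokens) // (tmp + speed)
    emit(22)
    tmp = speed * tokens
    tmp = tokens
    seq = [2 + 32 for buf in tmp]
    process(speed)
    tmp = tmp + seq % tokens
    seq = seq * 38
    tmp = handle(7) // (13 + tmp)
    return speed

12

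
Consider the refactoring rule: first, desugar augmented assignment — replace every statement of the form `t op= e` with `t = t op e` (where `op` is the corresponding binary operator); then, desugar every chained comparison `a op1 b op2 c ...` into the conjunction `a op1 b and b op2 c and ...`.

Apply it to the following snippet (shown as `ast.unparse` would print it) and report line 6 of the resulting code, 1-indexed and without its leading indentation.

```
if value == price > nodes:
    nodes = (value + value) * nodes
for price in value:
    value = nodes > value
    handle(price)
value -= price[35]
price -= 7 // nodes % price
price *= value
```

Transformed code:
if value == price and price > nodes:
    nodes = (value + value) * nodes
for price in value:
    value = nodes > value
    handle(price)
value = value - price[35]
price = price - 7 // nodes % price
price = price * value

value = value - price[35]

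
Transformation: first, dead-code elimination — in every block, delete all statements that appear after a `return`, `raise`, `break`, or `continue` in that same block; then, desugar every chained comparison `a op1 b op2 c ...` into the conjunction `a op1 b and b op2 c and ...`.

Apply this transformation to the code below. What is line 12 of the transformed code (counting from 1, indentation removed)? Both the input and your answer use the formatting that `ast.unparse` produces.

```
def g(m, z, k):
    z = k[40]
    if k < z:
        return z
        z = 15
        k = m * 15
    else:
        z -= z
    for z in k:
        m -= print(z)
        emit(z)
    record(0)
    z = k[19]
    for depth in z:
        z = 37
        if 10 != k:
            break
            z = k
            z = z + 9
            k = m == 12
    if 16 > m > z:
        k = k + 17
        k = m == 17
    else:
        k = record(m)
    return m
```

for depth in z:

Transformed code:
def g(m, z, k):
    z = k[40]
    if k < z:
        return z
    else:
        z -= z
    for z in k:
        m -= print(z)
        emit(z)
    record(0)
    z = k[19]
    for depth in z:
        z = 37
        if 10 != k:
            break
    if 16 > m and m > z:
        k = k + 17
        k = m == 17
    else:
        k = record(m)
    return m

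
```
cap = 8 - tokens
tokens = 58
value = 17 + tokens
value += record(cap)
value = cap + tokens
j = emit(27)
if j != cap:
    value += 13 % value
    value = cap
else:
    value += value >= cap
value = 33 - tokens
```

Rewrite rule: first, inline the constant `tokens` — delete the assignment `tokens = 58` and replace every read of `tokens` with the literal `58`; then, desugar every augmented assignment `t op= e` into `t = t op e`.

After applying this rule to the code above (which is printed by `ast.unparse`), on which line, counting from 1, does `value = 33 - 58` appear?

11

Transformed code:
cap = 8 - 58
value = 17 + 58
value = value + record(cap)
value = cap + 58
j = emit(27)
if j != cap:
    value = value + 13 % value
    value = cap
else:
    value = value + (value >= cap)
value = 33 - 58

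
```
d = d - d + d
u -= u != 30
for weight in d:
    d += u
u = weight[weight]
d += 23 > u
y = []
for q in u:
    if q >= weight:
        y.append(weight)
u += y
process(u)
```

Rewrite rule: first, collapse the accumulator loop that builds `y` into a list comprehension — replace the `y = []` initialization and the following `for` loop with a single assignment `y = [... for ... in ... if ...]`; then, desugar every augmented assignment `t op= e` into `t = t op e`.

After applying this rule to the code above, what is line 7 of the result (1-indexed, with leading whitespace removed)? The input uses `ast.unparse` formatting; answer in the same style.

Transformed code:
d = d - d + d
u = u - (u != 30)
for weight in d:
    d = d + u
u = weight[weight]
d = d + (23 > u)
y = [weight for q in u if q >= weight]
u = u + y
process(u)

y = [weight for q in u if q >= weight]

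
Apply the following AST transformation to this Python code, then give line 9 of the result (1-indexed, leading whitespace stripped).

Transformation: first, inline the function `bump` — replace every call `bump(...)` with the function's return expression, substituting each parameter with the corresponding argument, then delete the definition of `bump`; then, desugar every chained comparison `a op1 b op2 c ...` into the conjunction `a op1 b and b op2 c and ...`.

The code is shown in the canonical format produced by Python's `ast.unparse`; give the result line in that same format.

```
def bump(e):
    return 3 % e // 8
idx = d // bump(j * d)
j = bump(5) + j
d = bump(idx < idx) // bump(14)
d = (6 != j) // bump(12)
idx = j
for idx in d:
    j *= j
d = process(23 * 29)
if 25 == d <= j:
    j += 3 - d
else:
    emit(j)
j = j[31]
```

if 25 == d and d <= j:

Transformed code:
idx = d // (3 % (j * d) // 8)
j = 3 % 5 // 8 + j
d = 3 % (idx < idx) // 8 // (3 % 14 // 8)
d = (6 != j) // (3 % 12 // 8)
idx = j
for idx in d:
    j *= j
d = process(23 * 29)
if 25 == d and d <= j:
    j += 3 - d
else:
    emit(j)
j = j[31]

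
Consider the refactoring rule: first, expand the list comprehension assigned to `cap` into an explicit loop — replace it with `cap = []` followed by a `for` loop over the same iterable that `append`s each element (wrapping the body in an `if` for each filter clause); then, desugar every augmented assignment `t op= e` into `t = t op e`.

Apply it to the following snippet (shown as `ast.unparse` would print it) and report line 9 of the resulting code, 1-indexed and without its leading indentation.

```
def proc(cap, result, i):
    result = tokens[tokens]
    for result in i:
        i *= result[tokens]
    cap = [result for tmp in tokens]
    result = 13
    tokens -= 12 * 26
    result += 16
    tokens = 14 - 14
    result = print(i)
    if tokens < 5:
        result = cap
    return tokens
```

tokens = tokens - 12 * 26

Transformed code:
def proc(cap, result, i):
    result = tokens[tokens]
    for result in i:
        i = i * result[tokens]
    cap = []
    for tmp in tokens:
        cap.append(result)
    result = 13
    tokens = tokens - 12 * 26
    result = result + 16
    tokens = 14 - 14
    result = print(i)
    if tokens < 5:
        result = cap
    return tokens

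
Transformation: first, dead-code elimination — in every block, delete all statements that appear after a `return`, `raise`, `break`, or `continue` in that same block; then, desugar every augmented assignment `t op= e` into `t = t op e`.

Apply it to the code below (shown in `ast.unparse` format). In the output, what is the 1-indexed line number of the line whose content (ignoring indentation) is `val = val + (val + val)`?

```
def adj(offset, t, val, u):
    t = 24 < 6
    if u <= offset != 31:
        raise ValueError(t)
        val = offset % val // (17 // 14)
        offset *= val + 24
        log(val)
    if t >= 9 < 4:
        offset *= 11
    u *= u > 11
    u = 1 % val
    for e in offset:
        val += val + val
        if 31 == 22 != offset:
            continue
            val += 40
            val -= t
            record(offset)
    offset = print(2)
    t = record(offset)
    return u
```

10

Transformed code:
def adj(offset, t, val, u):
    t = 24 < 6
    if u <= offset != 31:
        raise ValueError(t)
    if t >= 9 < 4:
        offset = offset * 11
    u = u * (u > 11)
    u = 1 % val
    for e in offset:
        val = val + (val + val)
        if 31 == 22 != offset:
            continue
    offset = print(2)
    t = record(offset)
    return u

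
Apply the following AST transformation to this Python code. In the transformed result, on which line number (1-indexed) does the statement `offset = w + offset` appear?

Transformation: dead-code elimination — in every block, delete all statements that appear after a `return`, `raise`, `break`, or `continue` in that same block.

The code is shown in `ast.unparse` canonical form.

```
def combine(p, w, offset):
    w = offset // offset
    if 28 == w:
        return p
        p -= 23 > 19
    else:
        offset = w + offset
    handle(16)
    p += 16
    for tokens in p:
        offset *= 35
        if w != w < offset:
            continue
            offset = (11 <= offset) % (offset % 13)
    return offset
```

6

Transformed code:
def combine(p, w, offset):
    w = offset // offset
    if 28 == w:
        return p
    else:
        offset = w + offset
    handle(16)
    p += 16
    for tokens in p:
        offset *= 35
        if w != w < offset:
            continue
    return offset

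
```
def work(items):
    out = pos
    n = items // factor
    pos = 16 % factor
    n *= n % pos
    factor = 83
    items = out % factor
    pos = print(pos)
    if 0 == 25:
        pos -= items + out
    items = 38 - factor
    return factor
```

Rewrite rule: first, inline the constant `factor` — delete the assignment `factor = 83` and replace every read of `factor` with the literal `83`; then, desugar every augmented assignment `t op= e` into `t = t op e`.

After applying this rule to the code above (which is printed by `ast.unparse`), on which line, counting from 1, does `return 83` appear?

Transformed code:
def work(items):
    out = pos
    n = items // 83
    pos = 16 % 83
    n = n * (n % pos)
    items = out % 83
    pos = print(pos)
    if 0 == 25:
        pos = pos - (items + out)
    items = 38 - 83
    return 83

11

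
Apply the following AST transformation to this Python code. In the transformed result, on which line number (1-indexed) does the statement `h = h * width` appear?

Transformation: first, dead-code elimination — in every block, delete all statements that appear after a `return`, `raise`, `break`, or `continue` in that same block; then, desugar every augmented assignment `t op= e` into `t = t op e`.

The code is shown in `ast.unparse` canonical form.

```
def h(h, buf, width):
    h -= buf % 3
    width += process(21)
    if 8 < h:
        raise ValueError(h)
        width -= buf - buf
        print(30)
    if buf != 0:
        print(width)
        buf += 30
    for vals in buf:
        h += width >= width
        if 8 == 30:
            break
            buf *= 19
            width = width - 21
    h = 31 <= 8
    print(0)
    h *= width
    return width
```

15

Transformed code:
def h(h, buf, width):
    h = h - buf % 3
    width = width + process(21)
    if 8 < h:
        raise ValueError(h)
    if buf != 0:
        print(width)
        buf = buf + 30
    for vals in buf:
        h = h + (width >= width)
        if 8 == 30:
            break
    h = 31 <= 8
    print(0)
    h = h * width
    return width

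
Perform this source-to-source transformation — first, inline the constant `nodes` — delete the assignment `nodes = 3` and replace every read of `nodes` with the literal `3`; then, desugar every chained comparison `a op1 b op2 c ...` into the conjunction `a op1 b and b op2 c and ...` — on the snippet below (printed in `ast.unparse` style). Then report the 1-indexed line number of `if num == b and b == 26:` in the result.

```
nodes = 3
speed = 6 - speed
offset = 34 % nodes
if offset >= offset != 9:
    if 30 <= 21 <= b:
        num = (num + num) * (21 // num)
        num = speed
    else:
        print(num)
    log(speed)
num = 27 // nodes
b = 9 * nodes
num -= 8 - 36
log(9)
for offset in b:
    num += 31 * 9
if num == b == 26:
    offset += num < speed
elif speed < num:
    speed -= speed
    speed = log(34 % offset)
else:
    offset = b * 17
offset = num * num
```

16

Transformed code:
speed = 6 - speed
offset = 34 % 3
if offset >= offset and offset != 9:
    if 30 <= 21 and 21 <= b:
        num = (num + num) * (21 // num)
        num = speed
    else:
        print(num)
    log(speed)
num = 27 // 3
b = 9 * 3
num -= 8 - 36
log(9)
for offset in b:
    num += 31 * 9
if num == b and b == 26:
    offset += num < speed
elif speed < num:
    speed -= speed
    speed = log(34 % offset)
else:
    offset = b * 17
offset = num * num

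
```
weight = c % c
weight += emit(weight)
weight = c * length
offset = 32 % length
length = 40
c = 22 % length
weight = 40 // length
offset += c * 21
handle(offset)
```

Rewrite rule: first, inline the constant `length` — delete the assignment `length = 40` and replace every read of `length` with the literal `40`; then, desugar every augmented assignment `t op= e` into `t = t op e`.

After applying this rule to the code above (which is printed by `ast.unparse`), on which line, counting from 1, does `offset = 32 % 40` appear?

4

Transformed code:
weight = c % c
weight = weight + emit(weight)
weight = c * 40
offset = 32 % 40
c = 22 % 40
weight = 40 // 40
offset = offset + c * 21
handle(offset)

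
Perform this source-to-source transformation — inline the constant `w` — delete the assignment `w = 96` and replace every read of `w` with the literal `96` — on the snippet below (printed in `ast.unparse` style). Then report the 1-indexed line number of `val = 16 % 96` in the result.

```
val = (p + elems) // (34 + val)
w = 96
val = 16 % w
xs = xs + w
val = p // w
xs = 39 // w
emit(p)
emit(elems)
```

Transformed code:
val = (p + elems) // (34 + val)
val = 16 % 96
xs = xs + 96
val = p // 96
xs = 39 // 96
emit(p)
emit(elems)

2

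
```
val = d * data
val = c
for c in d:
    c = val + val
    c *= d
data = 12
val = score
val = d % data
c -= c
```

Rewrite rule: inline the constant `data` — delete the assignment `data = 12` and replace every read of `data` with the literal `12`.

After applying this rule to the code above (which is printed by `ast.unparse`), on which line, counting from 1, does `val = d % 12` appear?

7

Transformed code:
val = d * 12
val = c
for c in d:
    c = val + val
    c *= d
val = score
val = d % 12
c -= c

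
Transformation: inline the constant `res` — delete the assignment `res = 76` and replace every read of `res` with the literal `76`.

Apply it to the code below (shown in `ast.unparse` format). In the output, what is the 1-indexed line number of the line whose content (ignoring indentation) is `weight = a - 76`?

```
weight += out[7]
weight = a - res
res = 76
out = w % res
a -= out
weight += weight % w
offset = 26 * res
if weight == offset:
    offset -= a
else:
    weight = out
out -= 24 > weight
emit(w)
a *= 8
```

Transformed code:
weight += out[7]
weight = a - 76
out = w % 76
a -= out
weight += weight % w
offset = 26 * 76
if weight == offset:
    offset -= a
else:
    weight = out
out -= 24 > weight
emit(w)
a *= 8

2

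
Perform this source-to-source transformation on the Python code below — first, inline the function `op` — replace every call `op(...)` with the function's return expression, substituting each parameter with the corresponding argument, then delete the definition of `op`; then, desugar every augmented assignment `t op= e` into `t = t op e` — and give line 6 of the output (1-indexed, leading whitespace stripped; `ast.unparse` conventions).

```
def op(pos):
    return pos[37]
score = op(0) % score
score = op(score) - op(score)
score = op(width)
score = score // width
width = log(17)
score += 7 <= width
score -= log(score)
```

score = score + (7 <= width)

Transformed code:
score = 0[37] % score
score = score[37] - score[37]
score = width[37]
score = score // width
width = log(17)
score = score + (7 <= width)
score = score - log(score)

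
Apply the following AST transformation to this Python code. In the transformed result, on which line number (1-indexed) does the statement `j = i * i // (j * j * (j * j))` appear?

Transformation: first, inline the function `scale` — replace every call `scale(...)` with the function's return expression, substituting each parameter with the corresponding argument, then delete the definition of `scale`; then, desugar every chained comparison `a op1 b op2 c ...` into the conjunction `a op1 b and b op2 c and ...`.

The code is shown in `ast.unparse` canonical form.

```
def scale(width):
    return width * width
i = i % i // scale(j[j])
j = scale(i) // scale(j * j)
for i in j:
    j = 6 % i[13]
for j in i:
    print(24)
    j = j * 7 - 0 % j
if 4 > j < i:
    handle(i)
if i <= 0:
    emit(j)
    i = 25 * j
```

2

Transformed code:
i = i % i // (j[j] * j[j])
j = i * i // (j * j * (j * j))
for i in j:
    j = 6 % i[13]
for j in i:
    print(24)
    j = j * 7 - 0 % j
if 4 > j and j < i:
    handle(i)
if i <= 0:
    emit(j)
    i = 25 * j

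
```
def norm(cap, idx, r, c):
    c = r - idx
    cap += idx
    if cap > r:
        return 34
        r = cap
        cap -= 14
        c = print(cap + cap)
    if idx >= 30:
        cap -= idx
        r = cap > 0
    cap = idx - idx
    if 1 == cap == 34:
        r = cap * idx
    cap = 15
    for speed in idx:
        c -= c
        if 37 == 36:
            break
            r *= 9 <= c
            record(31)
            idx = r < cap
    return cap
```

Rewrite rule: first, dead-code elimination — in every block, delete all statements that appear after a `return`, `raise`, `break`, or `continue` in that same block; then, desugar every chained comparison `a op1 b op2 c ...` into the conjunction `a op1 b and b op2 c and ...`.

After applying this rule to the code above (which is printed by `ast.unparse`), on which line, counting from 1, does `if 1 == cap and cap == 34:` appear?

Transformed code:
def norm(cap, idx, r, c):
    c = r - idx
    cap += idx
    if cap > r:
        return 34
    if idx >= 30:
        cap -= idx
        r = cap > 0
    cap = idx - idx
    if 1 == cap and cap == 34:
        r = cap * idx
    cap = 15
    for speed in idx:
        c -= c
        if 37 == 36:
            break
    return cap

10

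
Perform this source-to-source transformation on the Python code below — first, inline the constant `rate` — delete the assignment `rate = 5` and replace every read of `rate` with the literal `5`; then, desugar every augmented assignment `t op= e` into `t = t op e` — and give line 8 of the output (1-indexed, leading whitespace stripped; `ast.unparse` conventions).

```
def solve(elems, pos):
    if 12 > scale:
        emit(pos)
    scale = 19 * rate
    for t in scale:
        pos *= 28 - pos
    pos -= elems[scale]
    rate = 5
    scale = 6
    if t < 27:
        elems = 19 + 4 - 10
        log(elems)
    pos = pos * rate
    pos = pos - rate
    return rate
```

scale = 6

Transformed code:
def solve(elems, pos):
    if 12 > scale:
        emit(pos)
    scale = 19 * 5
    for t in scale:
        pos = pos * (28 - pos)
    pos = pos - elems[scale]
    scale = 6
    if t < 27:
        elems = 19 + 4 - 10
        log(elems)
    pos = pos * 5
    pos = pos - 5
    return 5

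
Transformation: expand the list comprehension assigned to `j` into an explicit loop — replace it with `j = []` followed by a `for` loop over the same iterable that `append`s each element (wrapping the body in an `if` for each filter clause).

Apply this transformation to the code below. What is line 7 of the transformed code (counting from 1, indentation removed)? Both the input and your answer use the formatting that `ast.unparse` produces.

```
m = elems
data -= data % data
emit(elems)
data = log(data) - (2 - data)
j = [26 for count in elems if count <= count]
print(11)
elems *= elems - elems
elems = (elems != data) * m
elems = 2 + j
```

if count <= count:

Transformed code:
m = elems
data -= data % data
emit(elems)
data = log(data) - (2 - data)
j = []
for count in elems:
    if count <= count:
        j.append(26)
print(11)
elems *= elems - elems
elems = (elems != data) * m
elems = 2 + j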